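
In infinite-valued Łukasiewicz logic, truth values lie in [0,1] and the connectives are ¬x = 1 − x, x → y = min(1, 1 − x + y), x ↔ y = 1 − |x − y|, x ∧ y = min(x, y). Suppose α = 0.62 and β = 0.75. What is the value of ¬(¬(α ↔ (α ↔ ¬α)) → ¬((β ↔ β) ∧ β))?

0.00

¬α = 1 − 0.62 = 0.38
α ↔ ¬α = 1 − |0.62 − 0.38| = 1 − 0.24 = 0.76
α ↔ (α ↔ ¬α) = 1 − |0.62 − 0.76| = 1 − 0.14 = 0.86
¬(α ↔ (α ↔ ¬α)) = 1 − 0.86 = 0.14
β ↔ β = 1 − |0.75 − 0.75| = 1 − 0.00 = 1.00
(β ↔ β) ∧ β = min(1.00, 0.75) = 0.75
¬((β ↔ β) ∧ β) = 1 − 0.75 = 0.25
¬(α ↔ (α ↔ ¬α)) → ¬((β ↔ β) ∧ β) = min(1, 1 − 0.14 + 0.25) = min(1, 1.11) = 1.00
¬(¬(α ↔ (α ↔ ¬α)) → ¬((β ↔ β) ∧ β)) = 1 − 1.00 = 0.00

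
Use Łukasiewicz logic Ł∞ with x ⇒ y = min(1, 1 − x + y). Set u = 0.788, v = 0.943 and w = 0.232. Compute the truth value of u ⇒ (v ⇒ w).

0.501

v ⇒ w = min(1, 1 − 0.943 + 0.232) = min(1, 0.289) = 0.289
u ⇒ (v ⇒ w) = min(1, 1 − 0.788 + 0.289) = min(1, 0.501) = 0.501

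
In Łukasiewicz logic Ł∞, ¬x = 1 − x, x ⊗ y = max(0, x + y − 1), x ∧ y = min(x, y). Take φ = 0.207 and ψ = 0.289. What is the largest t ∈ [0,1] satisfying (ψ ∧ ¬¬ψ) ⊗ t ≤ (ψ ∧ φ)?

0.918

¬ψ = 1 − 0.289 = 0.711
¬¬ψ = 1 − 0.711 = 0.289
ψ ∧ ¬¬ψ = min(0.289, 0.289) = 0.289
So the left factor is ψ ∧ ¬¬ψ = 0.289.
ψ ∧ φ = min(0.289, 0.207) = 0.207
So the right-hand bound is ψ ∧ φ = 0.207.
The residuum of the Łukasiewicz t-norm gives the supremum: min(1, 1 − 0.289 + 0.207).
1 − 0.289 + 0.207 = 0.918, so t = min(1, 0.918) = 0.918.
Check: 0.289 ⊗ 0.918 = max(0, 0.207) = 0.207 ≤ 0.207.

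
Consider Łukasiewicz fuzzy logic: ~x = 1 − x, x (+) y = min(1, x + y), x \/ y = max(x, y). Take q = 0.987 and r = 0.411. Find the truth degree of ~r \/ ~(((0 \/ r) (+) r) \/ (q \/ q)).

0.589

~r = 1 − 0.411 = 0.589
0 \/ r = max(0.000, 0.411) = 0.411
(0 \/ r) (+) r = min(1, 0.411 + 0.411) = min(1, 0.822) = 0.822
q \/ q = max(0.987, 0.987) = 0.987
((0 \/ r) (+) r) \/ (q \/ q) = max(0.822, 0.987) = 0.987
~(((0 \/ r) (+) r) \/ (q \/ q)) = 1 − 0.987 = 0.013
~r \/ ~(((0 \/ r) (+) r) \/ (q \/ q)) = max(0.589, 0.013) = 0.589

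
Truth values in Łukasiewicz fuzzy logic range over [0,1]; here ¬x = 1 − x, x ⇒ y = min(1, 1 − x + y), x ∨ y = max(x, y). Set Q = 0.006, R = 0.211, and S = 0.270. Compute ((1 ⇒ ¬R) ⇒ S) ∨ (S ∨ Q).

¬R = 1 − 0.211 = 0.789
1 ⇒ ¬R = min(1, 1 − 1.000 + 0.789) = min(1, 0.789) = 0.789
(1 ⇒ ¬R) ⇒ S = min(1, 1 − 0.789 + 0.270) = min(1, 0.481) = 0.481
S ∨ Q = max(0.270, 0.006) = 0.270
((1 ⇒ ¬R) ⇒ S) ∨ (S ∨ Q) = max(0.481, 0.270) = 0.481

0.481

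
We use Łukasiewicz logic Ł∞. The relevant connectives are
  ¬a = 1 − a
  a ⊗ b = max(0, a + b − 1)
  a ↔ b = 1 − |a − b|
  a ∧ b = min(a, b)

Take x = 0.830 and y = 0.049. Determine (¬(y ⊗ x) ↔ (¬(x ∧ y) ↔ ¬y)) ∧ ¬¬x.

y ⊗ x = max(0, 0.049 + 0.830 − 1) = max(0, -0.121) = 0.000
¬(y ⊗ x) = 1 − 0.000 = 1.000
x ∧ y = min(0.830, 0.049) = 0.049
¬(x ∧ y) = 1 − 0.049 = 0.951
¬y = 1 − 0.049 = 0.951
¬(x ∧ y) ↔ ¬y = 1 − |0.951 − 0.951| = 1 − 0.000 = 1.000
¬(y ⊗ x) ↔ (¬(x ∧ y) ↔ ¬y) = 1 − |1.000 − 1.000| = 1 − 0.000 = 1.000
¬x = 1 − 0.830 = 0.170
¬¬x = 1 − 0.170 = 0.830
(¬(y ⊗ x) ↔ (¬(x ∧ y) ↔ ¬y)) ∧ ¬¬x = min(1.000, 0.830) = 0.830

0.830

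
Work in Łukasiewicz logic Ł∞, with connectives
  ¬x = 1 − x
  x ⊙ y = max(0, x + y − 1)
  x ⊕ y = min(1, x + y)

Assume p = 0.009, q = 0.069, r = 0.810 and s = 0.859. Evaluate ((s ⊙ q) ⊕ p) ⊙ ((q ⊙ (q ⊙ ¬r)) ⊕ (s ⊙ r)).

0.000

s ⊙ q = max(0, 0.859 + 0.069 − 1) = max(0, -0.072) = 0.000
(s ⊙ q) ⊕ p = min(1, 0.000 + 0.009) = min(1, 0.009) = 0.009
¬r = 1 − 0.810 = 0.190
q ⊙ ¬r = max(0, 0.069 + 0.190 − 1) = max(0, -0.741) = 0.000
q ⊙ (q ⊙ ¬r) = max(0, 0.069 + 0.000 − 1) = max(0, -0.931) = 0.000
s ⊙ r = max(0, 0.859 + 0.810 − 1) = max(0, 0.669) = 0.669
(q ⊙ (q ⊙ ¬r)) ⊕ (s ⊙ r) = min(1, 0.000 + 0.669) = min(1, 0.669) = 0.669
((s ⊙ q) ⊕ p) ⊙ ((q ⊙ (q ⊙ ¬r)) ⊕ (s ⊙ r)) = max(0, 0.009 + 0.669 − 1) = max(0, -0.322) = 0.000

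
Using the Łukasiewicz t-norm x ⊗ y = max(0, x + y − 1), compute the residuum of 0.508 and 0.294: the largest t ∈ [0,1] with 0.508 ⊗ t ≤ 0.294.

The residuum of the Łukasiewicz t-norm gives the supremum: min(1, 1 − 0.508 + 0.294).
1 − 0.508 + 0.294 = 0.786, so t = min(1, 0.786) = 0.786.
Check: 0.508 ⊗ 0.786 = max(0, 0.294) = 0.294 ≤ 0.294.

0.786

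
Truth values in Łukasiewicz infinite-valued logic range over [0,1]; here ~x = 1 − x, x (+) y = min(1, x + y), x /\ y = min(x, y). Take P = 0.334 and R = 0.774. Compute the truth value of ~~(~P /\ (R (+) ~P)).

0.666

~P = 1 − 0.334 = 0.666
R (+) ~P = min(1, 0.774 + 0.666) = min(1, 1.440) = 1.000
~P /\ (R (+) ~P) = min(0.666, 1.000) = 0.666
~(~P /\ (R (+) ~P)) = 1 − 0.666 = 0.334
~~(~P /\ (R (+) ~P)) = 1 − 0.334 = 0.666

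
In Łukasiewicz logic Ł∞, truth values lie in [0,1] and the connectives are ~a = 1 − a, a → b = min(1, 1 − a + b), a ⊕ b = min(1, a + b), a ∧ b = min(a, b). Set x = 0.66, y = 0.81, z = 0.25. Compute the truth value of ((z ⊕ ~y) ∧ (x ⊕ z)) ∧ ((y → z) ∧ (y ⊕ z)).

~y = 1 − 0.81 = 0.19
z ⊕ ~y = min(1, 0.25 + 0.19) = min(1, 0.44) = 0.44
x ⊕ z = min(1, 0.66 + 0.25) = min(1, 0.91) = 0.91
(z ⊕ ~y) ∧ (x ⊕ z) = min(0.44, 0.91) = 0.44
y → z = min(1, 1 − 0.81 + 0.25) = min(1, 0.44) = 0.44
y ⊕ z = min(1, 0.81 + 0.25) = min(1, 1.06) = 1.00
(y → z) ∧ (y ⊕ z) = min(0.44, 1.00) = 0.44
((z ⊕ ~y) ∧ (x ⊕ z)) ∧ ((y → z) ∧ (y ⊕ z)) = min(0.44, 0.44) = 0.44

0.44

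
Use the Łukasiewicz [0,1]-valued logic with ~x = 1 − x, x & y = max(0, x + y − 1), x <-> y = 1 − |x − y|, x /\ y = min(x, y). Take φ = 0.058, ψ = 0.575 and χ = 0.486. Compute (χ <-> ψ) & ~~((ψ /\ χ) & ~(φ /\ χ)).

χ <-> ψ = 1 − |0.486 − 0.575| = 1 − 0.089 = 0.911
ψ /\ χ = min(0.575, 0.486) = 0.486
φ /\ χ = min(0.058, 0.486) = 0.058
~(φ /\ χ) = 1 − 0.058 = 0.942
(ψ /\ χ) & ~(φ /\ χ) = max(0, 0.486 + 0.942 − 1) = max(0, 0.428) = 0.428
~((ψ /\ χ) & ~(φ /\ χ)) = 1 − 0.428 = 0.572
~~((ψ /\ χ) & ~(φ /\ χ)) = 1 − 0.572 = 0.428
(χ <-> ψ) & ~~((ψ /\ χ) & ~(φ /\ χ)) = max(0, 0.911 + 0.428 − 1) = max(0, 0.339) = 0.339

0.339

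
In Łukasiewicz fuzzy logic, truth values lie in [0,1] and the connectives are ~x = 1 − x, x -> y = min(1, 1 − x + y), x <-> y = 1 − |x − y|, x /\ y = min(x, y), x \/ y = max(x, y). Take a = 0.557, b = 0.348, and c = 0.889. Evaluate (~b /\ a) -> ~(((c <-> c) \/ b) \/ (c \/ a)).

~b = 1 − 0.348 = 0.652
~b /\ a = min(0.652, 0.557) = 0.557
c <-> c = 1 − |0.889 − 0.889| = 1 − 0.000 = 1.000
(c <-> c) \/ b = max(1.000, 0.348) = 1.000
c \/ a = max(0.889, 0.557) = 0.889
((c <-> c) \/ b) \/ (c \/ a) = max(1.000, 0.889) = 1.000
~(((c <-> c) \/ b) \/ (c \/ a)) = 1 − 1.000 = 0.000
(~b /\ a) -> ~(((c <-> c) \/ b) \/ (c \/ a)) = min(1, 1 − 0.557 + 0.000) = min(1, 0.443) = 0.443

0.443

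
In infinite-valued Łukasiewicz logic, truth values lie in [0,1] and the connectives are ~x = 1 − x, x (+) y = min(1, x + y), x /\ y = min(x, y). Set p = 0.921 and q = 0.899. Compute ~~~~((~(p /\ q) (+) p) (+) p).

p /\ q = min(0.921, 0.899) = 0.899
~(p /\ q) = 1 − 0.899 = 0.101
~(p /\ q) (+) p = min(1, 0.101 + 0.921) = min(1, 1.022) = 1.000
(~(p /\ q) (+) p) (+) p = min(1, 1.000 + 0.921) = min(1, 1.921) = 1.000
~((~(p /\ q) (+) p) (+) p) = 1 − 1.000 = 0.000
~~((~(p /\ q) (+) p) (+) p) = 1 − 0.000 = 1.000
~~~((~(p /\ q) (+) p) (+) p) = 1 − 1.000 = 0.000
~~~~((~(p /\ q) (+) p) (+) p) = 1 − 0.000 = 1.000

1.000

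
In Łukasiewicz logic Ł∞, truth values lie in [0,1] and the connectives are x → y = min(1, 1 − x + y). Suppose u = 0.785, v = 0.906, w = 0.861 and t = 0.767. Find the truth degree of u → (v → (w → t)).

w → t = min(1, 1 − 0.861 + 0.767) = min(1, 0.906) = 0.906
v → (w → t) = min(1, 1 − 0.906 + 0.906) = min(1, 1.000) = 1.000
u → (v → (w → t)) = min(1, 1 − 0.785 + 1.000) = min(1, 1.215) = 1.000

1.000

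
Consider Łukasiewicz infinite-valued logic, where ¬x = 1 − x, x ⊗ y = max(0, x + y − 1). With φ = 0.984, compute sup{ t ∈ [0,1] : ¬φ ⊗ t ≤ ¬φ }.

¬φ = 1 − 0.984 = 0.016
So the left factor is ¬φ = 0.016.
So the right-hand bound is ¬φ = 0.016.
The residuum of the Łukasiewicz t-norm gives the supremum: min(1, 1 − 0.016 + 0.016).
1 − 0.016 + 0.016 = 1.000, so t = min(1, 1.000) = 1.000.
Check: 0.016 ⊗ 1.000 = max(0, 0.016) = 0.016 ≤ 0.016.

1.000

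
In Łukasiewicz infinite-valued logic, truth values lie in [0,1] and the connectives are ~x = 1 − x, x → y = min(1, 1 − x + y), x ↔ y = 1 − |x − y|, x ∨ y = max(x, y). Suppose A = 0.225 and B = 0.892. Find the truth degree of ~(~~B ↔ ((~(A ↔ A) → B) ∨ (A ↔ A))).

0.108

~B = 1 − 0.892 = 0.108
~~B = 1 − 0.108 = 0.892
A ↔ A = 1 − |0.225 − 0.225| = 1 − 0.000 = 1.000
~(A ↔ A) = 1 − 1.000 = 0.000
~(A ↔ A) → B = min(1, 1 − 0.000 + 0.892) = min(1, 1.892) = 1.000
(~(A ↔ A) → B) ∨ (A ↔ A) = max(1.000, 1.000) = 1.000
~~B ↔ ((~(A ↔ A) → B) ∨ (A ↔ A)) = 1 − |0.892 − 1.000| = 1 − 0.108 = 0.892
~(~~B ↔ ((~(A ↔ A) → B) ∨ (A ↔ A))) = 1 − 0.892 = 0.108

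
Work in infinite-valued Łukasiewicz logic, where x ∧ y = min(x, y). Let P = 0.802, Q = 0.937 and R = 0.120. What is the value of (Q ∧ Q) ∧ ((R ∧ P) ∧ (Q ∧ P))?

Q ∧ Q = min(0.937, 0.937) = 0.937
R ∧ P = min(0.120, 0.802) = 0.120
Q ∧ P = min(0.937, 0.802) = 0.802
(R ∧ P) ∧ (Q ∧ P) = min(0.120, 0.802) = 0.120
(Q ∧ Q) ∧ ((R ∧ P) ∧ (Q ∧ P)) = min(0.937, 0.120) = 0.120

0.120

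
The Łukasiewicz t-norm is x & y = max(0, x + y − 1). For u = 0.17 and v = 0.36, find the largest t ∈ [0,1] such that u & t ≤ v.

1.00

The residuum of the Łukasiewicz t-norm gives the supremum: min(1, 1 − 0.17 + 0.36).
1 − 0.17 + 0.36 = 1.19, so t = min(1, 1.19) = 1.00.
Check: 0.17 & 1.00 = max(0, 0.17) = 0.17 ≤ 0.36.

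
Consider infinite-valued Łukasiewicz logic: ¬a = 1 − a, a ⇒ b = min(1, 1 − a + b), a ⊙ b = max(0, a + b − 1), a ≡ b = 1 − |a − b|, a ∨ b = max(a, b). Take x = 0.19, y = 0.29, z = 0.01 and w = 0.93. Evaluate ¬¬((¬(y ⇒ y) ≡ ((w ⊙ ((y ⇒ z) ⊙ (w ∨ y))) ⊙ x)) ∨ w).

y ⇒ y = min(1, 1 − 0.29 + 0.29) = min(1, 1.00) = 1.00
¬(y ⇒ y) = 1 − 1.00 = 0.00
y ⇒ z = min(1, 1 − 0.29 + 0.01) = min(1, 0.72) = 0.72
w ∨ y = max(0.93, 0.29) = 0.93
(y ⇒ z) ⊙ (w ∨ y) = max(0, 0.72 + 0.93 − 1) = max(0, 0.65) = 0.65
w ⊙ ((y ⇒ z) ⊙ (w ∨ y)) = max(0, 0.93 + 0.65 − 1) = max(0, 0.58) = 0.58
(w ⊙ ((y ⇒ z) ⊙ (w ∨ y))) ⊙ x = max(0, 0.58 + 0.19 − 1) = max(0, -0.23) = 0.00
¬(y ⇒ y) ≡ ((w ⊙ ((y ⇒ z) ⊙ (w ∨ y))) ⊙ x) = 1 − |0.00 − 0.00| = 1 − 0.00 = 1.00
(¬(y ⇒ y) ≡ ((w ⊙ ((y ⇒ z) ⊙ (w ∨ y))) ⊙ x)) ∨ w = max(1.00, 0.93) = 1.00
¬((¬(y ⇒ y) ≡ ((w ⊙ ((y ⇒ z) ⊙ (w ∨ y))) ⊙ x)) ∨ w) = 1 − 1.00 = 0.00
¬¬((¬(y ⇒ y) ≡ ((w ⊙ ((y ⇒ z) ⊙ (w ∨ y))) ⊙ x)) ∨ w) = 1 − 0.00 = 1.00

1.00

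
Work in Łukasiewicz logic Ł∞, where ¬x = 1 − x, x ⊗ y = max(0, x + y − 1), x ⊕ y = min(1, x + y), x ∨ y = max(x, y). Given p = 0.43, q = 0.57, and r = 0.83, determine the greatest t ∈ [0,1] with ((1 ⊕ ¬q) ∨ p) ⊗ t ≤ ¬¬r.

¬q = 1 − 0.57 = 0.43
1 ⊕ ¬q = min(1, 1.00 + 0.43) = min(1, 1.43) = 1.00
(1 ⊕ ¬q) ∨ p = max(1.00, 0.43) = 1.00
So the left factor is (1 ⊕ ¬q) ∨ p = 1.00.
¬r = 1 − 0.83 = 0.17
¬¬r = 1 − 0.17 = 0.83
So the right-hand bound is ¬¬r = 0.83.
The residuum of the Łukasiewicz t-norm gives the supremum: min(1, 1 − 1.00 + 0.83).
1 − 1.00 + 0.83 = 0.83, so t = min(1, 0.83) = 0.83.
Check: 1.00 ⊗ 0.83 = max(0, 0.83) = 0.83 ≤ 0.83.

0.83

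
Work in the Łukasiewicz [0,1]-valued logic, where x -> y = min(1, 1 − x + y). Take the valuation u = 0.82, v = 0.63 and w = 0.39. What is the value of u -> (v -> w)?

0.94

v -> w = min(1, 1 − 0.63 + 0.39) = min(1, 0.76) = 0.76
u -> (v -> w) = min(1, 1 − 0.82 + 0.76) = min(1, 0.94) = 0.94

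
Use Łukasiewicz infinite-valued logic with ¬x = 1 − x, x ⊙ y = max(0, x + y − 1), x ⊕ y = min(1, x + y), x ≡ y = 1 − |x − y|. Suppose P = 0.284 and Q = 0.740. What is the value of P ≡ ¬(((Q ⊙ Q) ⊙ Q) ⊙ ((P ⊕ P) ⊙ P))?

Q ⊙ Q = max(0, 0.740 + 0.740 − 1) = max(0, 0.480) = 0.480
(Q ⊙ Q) ⊙ Q = max(0, 0.480 + 0.740 − 1) = max(0, 0.220) = 0.220
P ⊕ P = min(1, 0.284 + 0.284) = min(1, 0.568) = 0.568
(P ⊕ P) ⊙ P = max(0, 0.568 + 0.284 − 1) = max(0, -0.148) = 0.000
((Q ⊙ Q) ⊙ Q) ⊙ ((P ⊕ P) ⊙ P) = max(0, 0.220 + 0.000 − 1) = max(0, -0.780) = 0.000
¬(((Q ⊙ Q) ⊙ Q) ⊙ ((P ⊕ P) ⊙ P)) = 1 − 0.000 = 1.000
P ≡ ¬(((Q ⊙ Q) ⊙ Q) ⊙ ((P ⊕ P) ⊙ P)) = 1 − |0.284 − 1.000| = 1 − 0.716 = 0.284

0.284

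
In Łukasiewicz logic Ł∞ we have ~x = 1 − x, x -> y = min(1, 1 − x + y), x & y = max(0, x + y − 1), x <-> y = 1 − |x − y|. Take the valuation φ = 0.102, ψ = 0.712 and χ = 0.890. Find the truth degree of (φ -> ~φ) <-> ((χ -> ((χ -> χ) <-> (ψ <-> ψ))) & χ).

0.890

~φ = 1 − 0.102 = 0.898
φ -> ~φ = min(1, 1 − 0.102 + 0.898) = min(1, 1.796) = 1.000
χ -> χ = min(1, 1 − 0.890 + 0.890) = min(1, 1.000) = 1.000
ψ <-> ψ = 1 − |0.712 − 0.712| = 1 − 0.000 = 1.000
(χ -> χ) <-> (ψ <-> ψ) = 1 − |1.000 − 1.000| = 1 − 0.000 = 1.000
χ -> ((χ -> χ) <-> (ψ <-> ψ)) = min(1, 1 − 0.890 + 1.000) = min(1, 1.110) = 1.000
(χ -> ((χ -> χ) <-> (ψ <-> ψ))) & χ = max(0, 1.000 + 0.890 − 1) = max(0, 0.890) = 0.890
(φ -> ~φ) <-> ((χ -> ((χ -> χ) <-> (ψ <-> ψ))) & χ) = 1 − |1.000 − 0.890| = 1 − 0.110 = 0.890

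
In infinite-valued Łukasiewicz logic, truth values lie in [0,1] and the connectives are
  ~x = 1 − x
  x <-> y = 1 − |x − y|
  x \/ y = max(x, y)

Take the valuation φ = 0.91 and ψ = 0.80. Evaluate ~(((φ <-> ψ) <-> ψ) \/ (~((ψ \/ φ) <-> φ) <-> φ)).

0.09

φ <-> ψ = 1 − |0.91 − 0.80| = 1 − 0.11 = 0.89
(φ <-> ψ) <-> ψ = 1 − |0.89 − 0.80| = 1 − 0.09 = 0.91
ψ \/ φ = max(0.80, 0.91) = 0.91
(ψ \/ φ) <-> φ = 1 − |0.91 − 0.91| = 1 − 0.00 = 1.00
~((ψ \/ φ) <-> φ) = 1 − 1.00 = 0.00
~((ψ \/ φ) <-> φ) <-> φ = 1 − |0.00 − 0.91| = 1 − 0.91 = 0.09
((φ <-> ψ) <-> ψ) \/ (~((ψ \/ φ) <-> φ) <-> φ) = max(0.91, 0.09) = 0.91
~(((φ <-> ψ) <-> ψ) \/ (~((ψ \/ φ) <-> φ) <-> φ)) = 1 − 0.91 = 0.09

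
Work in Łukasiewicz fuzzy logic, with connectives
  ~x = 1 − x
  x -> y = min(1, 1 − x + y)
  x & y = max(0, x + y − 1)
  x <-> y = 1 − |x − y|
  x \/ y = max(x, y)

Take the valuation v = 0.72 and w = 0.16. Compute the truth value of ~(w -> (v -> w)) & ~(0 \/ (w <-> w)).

v -> w = min(1, 1 − 0.72 + 0.16) = min(1, 0.44) = 0.44
w -> (v -> w) = min(1, 1 − 0.16 + 0.44) = min(1, 1.28) = 1.00
~(w -> (v -> w)) = 1 − 1.00 = 0.00
w <-> w = 1 − |0.16 − 0.16| = 1 − 0.00 = 1.00
0 \/ (w <-> w) = max(0.00, 1.00) = 1.00
~(0 \/ (w <-> w)) = 1 − 1.00 = 0.00
~(w -> (v -> w)) & ~(0 \/ (w <-> w)) = max(0, 0.00 + 0.00 − 1) = max(0, -1.00) = 0.00

0.00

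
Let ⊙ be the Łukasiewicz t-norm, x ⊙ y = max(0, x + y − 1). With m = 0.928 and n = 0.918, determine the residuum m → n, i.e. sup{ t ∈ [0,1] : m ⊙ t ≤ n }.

0.990

The residuum of the Łukasiewicz t-norm gives the supremum: min(1, 1 − 0.928 + 0.918).
1 − 0.928 + 0.918 = 0.990, so t = min(1, 0.990) = 0.990.
Check: 0.928 ⊙ 0.990 = max(0, 0.918) = 0.918 ≤ 0.918.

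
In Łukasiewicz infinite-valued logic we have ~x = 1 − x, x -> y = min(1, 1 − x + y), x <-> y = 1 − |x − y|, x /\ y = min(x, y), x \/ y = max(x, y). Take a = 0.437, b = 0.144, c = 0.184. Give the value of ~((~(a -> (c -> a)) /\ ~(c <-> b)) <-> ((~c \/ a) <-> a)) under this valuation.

c -> a = min(1, 1 − 0.184 + 0.437) = min(1, 1.253) = 1.000
a -> (c -> a) = min(1, 1 − 0.437 + 1.000) = min(1, 1.563) = 1.000
~(a -> (c -> a)) = 1 − 1.000 = 0.000
c <-> b = 1 − |0.184 − 0.144| = 1 − 0.040 = 0.960
~(c <-> b) = 1 − 0.960 = 0.040
~(a -> (c -> a)) /\ ~(c <-> b) = min(0.000, 0.040) = 0.000
~c = 1 − 0.184 = 0.816
~c \/ a = max(0.816, 0.437) = 0.816
(~c \/ a) <-> a = 1 − |0.816 − 0.437| = 1 − 0.379 = 0.621
(~(a -> (c -> a)) /\ ~(c <-> b)) <-> ((~c \/ a) <-> a) = 1 − |0.000 − 0.621| = 1 − 0.621 = 0.379
~((~(a -> (c -> a)) /\ ~(c <-> b)) <-> ((~c \/ a) <-> a)) = 1 − 0.379 = 0.621

0.621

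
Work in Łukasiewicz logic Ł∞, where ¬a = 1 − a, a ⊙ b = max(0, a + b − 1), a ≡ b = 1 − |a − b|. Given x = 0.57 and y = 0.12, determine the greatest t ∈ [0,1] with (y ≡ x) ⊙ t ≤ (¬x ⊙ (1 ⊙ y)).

0.45

y ≡ x = 1 − |0.12 − 0.57| = 1 − 0.45 = 0.55
So the left factor is y ≡ x = 0.55.
¬x = 1 − 0.57 = 0.43
1 ⊙ y = max(0, 1.00 + 0.12 − 1) = max(0, 0.12) = 0.12
¬x ⊙ (1 ⊙ y) = max(0, 0.43 + 0.12 − 1) = max(0, -0.45) = 0.00
So the right-hand bound is ¬x ⊙ (1 ⊙ y) = 0.00.
The residuum of the Łukasiewicz t-norm gives the supremum: min(1, 1 − 0.55 + 0.00).
1 − 0.55 + 0.00 = 0.45, so t = min(1, 0.45) = 0.45.
Check: 0.55 ⊙ 0.45 = max(0, 0.00) = 0.00 ≤ 0.00.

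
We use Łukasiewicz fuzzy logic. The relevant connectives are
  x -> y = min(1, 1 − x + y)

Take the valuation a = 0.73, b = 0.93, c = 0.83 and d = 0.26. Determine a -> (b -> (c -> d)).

c -> d = min(1, 1 − 0.83 + 0.26) = min(1, 0.43) = 0.43
b -> (c -> d) = min(1, 1 − 0.93 + 0.43) = min(1, 0.50) = 0.50
a -> (b -> (c -> d)) = min(1, 1 − 0.73 + 0.50) = min(1, 0.77) = 0.77

0.77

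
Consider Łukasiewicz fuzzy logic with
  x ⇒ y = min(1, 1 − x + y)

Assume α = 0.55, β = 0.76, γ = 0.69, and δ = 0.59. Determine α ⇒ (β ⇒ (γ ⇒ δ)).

1.00

γ ⇒ δ = min(1, 1 − 0.69 + 0.59) = min(1, 0.90) = 0.90
β ⇒ (γ ⇒ δ) = min(1, 1 − 0.76 + 0.90) = min(1, 1.14) = 1.00
α ⇒ (β ⇒ (γ ⇒ δ)) = min(1, 1 − 0.55 + 1.00) = min(1, 1.45) = 1.00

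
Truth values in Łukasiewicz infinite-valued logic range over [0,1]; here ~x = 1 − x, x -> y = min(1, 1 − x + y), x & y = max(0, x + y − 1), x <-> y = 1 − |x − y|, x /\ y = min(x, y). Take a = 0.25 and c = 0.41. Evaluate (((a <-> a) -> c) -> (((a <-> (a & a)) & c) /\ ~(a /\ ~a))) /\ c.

a <-> a = 1 − |0.25 − 0.25| = 1 − 0.00 = 1.00
(a <-> a) -> c = min(1, 1 − 1.00 + 0.41) = min(1, 0.41) = 0.41
a & a = max(0, 0.25 + 0.25 − 1) = max(0, -0.50) = 0.00
a <-> (a & a) = 1 − |0.25 − 0.00| = 1 − 0.25 = 0.75
(a <-> (a & a)) & c = max(0, 0.75 + 0.41 − 1) = max(0, 0.16) = 0.16
~a = 1 − 0.25 = 0.75
a /\ ~a = min(0.25, 0.75) = 0.25
~(a /\ ~a) = 1 − 0.25 = 0.75
((a <-> (a & a)) & c) /\ ~(a /\ ~a) = min(0.16, 0.75) = 0.16
((a <-> a) -> c) -> (((a <-> (a & a)) & c) /\ ~(a /\ ~a)) = min(1, 1 − 0.41 + 0.16) = min(1, 0.75) = 0.75
(((a <-> a) -> c) -> (((a <-> (a & a)) & c) /\ ~(a /\ ~a))) /\ c = min(0.75, 0.41) = 0.41

0.41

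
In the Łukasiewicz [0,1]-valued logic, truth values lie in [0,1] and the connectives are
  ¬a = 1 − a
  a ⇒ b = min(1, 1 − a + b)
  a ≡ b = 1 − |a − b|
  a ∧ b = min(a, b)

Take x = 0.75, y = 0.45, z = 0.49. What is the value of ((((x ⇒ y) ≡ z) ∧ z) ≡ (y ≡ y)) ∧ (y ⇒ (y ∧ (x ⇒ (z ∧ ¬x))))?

0.49

x ⇒ y = min(1, 1 − 0.75 + 0.45) = min(1, 0.70) = 0.70
(x ⇒ y) ≡ z = 1 − |0.70 − 0.49| = 1 − 0.21 = 0.79
((x ⇒ y) ≡ z) ∧ z = min(0.79, 0.49) = 0.49
y ≡ y = 1 − |0.45 − 0.45| = 1 − 0.00 = 1.00
(((x ⇒ y) ≡ z) ∧ z) ≡ (y ≡ y) = 1 − |0.49 − 1.00| = 1 − 0.51 = 0.49
¬x = 1 − 0.75 = 0.25
z ∧ ¬x = min(0.49, 0.25) = 0.25
x ⇒ (z ∧ ¬x) = min(1, 1 − 0.75 + 0.25) = min(1, 0.50) = 0.50
y ∧ (x ⇒ (z ∧ ¬x)) = min(0.45, 0.50) = 0.45
y ⇒ (y ∧ (x ⇒ (z ∧ ¬x))) = min(1, 1 − 0.45 + 0.45) = min(1, 1.00) = 1.00
((((x ⇒ y) ≡ z) ∧ z) ≡ (y ≡ y)) ∧ (y ⇒ (y ∧ (x ⇒ (z ∧ ¬x)))) = min(0.49, 1.00) = 0.49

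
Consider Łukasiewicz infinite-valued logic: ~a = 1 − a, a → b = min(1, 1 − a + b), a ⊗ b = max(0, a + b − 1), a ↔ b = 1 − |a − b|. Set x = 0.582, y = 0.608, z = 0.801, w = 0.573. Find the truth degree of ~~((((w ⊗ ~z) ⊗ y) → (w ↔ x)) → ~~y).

~z = 1 − 0.801 = 0.199
w ⊗ ~z = max(0, 0.573 + 0.199 − 1) = max(0, -0.228) = 0.000
(w ⊗ ~z) ⊗ y = max(0, 0.000 + 0.608 − 1) = max(0, -0.392) = 0.000
w ↔ x = 1 − |0.573 − 0.582| = 1 − 0.009 = 0.991
((w ⊗ ~z) ⊗ y) → (w ↔ x) = min(1, 1 − 0.000 + 0.991) = min(1, 1.991) = 1.000
~y = 1 − 0.608 = 0.392
~~y = 1 − 0.392 = 0.608
(((w ⊗ ~z) ⊗ y) → (w ↔ x)) → ~~y = min(1, 1 − 1.000 + 0.608) = min(1, 0.608) = 0.608
~((((w ⊗ ~z) ⊗ y) → (w ↔ x)) → ~~y) = 1 − 0.608 = 0.392
~~((((w ⊗ ~z) ⊗ y) → (w ↔ x)) → ~~y) = 1 − 0.392 = 0.608

0.608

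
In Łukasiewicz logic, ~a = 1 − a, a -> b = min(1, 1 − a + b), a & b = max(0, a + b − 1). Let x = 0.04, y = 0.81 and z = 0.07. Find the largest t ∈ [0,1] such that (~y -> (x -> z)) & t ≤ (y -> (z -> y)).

~y = 1 − 0.81 = 0.19
x -> z = min(1, 1 − 0.04 + 0.07) = min(1, 1.03) = 1.00
~y -> (x -> z) = min(1, 1 − 0.19 + 1.00) = min(1, 1.81) = 1.00
So the left factor is ~y -> (x -> z) = 1.00.
z -> y = min(1, 1 − 0.07 + 0.81) = min(1, 1.74) = 1.00
y -> (z -> y) = min(1, 1 − 0.81 + 1.00) = min(1, 1.19) = 1.00
So the right-hand bound is y -> (z -> y) = 1.00.
The residuum of the Łukasiewicz t-norm gives the supremum: min(1, 1 − 1.00 + 1.00).
1 − 1.00 + 1.00 = 1.00, so t = min(1, 1.00) = 1.00.
Check: 1.00 & 1.00 = max(0, 1.00) = 1.00 ≤ 1.00.

1.00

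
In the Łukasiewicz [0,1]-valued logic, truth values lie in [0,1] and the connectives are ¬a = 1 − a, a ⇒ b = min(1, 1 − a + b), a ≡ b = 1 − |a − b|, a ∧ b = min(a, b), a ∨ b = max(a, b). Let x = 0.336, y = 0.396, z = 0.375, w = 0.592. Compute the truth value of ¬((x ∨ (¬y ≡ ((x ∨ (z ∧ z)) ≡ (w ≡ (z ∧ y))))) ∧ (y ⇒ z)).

¬y = 1 − 0.396 = 0.604
z ∧ z = min(0.375, 0.375) = 0.375
x ∨ (z ∧ z) = max(0.336, 0.375) = 0.375
z ∧ y = min(0.375, 0.396) = 0.375
w ≡ (z ∧ y) = 1 − |0.592 − 0.375| = 1 − 0.217 = 0.783
(x ∨ (z ∧ z)) ≡ (w ≡ (z ∧ y)) = 1 − |0.375 − 0.783| = 1 − 0.408 = 0.592
¬y ≡ ((x ∨ (z ∧ z)) ≡ (w ≡ (z ∧ y))) = 1 − |0.604 − 0.592| = 1 − 0.012 = 0.988
x ∨ (¬y ≡ ((x ∨ (z ∧ z)) ≡ (w ≡ (z ∧ y)))) = max(0.336, 0.988) = 0.988
y ⇒ z = min(1, 1 − 0.396 + 0.375) = min(1, 0.979) = 0.979
(x ∨ (¬y ≡ ((x ∨ (z ∧ z)) ≡ (w ≡ (z ∧ y))))) ∧ (y ⇒ z) = min(0.988, 0.979) = 0.979
¬((x ∨ (¬y ≡ ((x ∨ (z ∧ z)) ≡ (w ≡ (z ∧ y))))) ∧ (y ⇒ z)) = 1 − 0.979 = 0.021

0.021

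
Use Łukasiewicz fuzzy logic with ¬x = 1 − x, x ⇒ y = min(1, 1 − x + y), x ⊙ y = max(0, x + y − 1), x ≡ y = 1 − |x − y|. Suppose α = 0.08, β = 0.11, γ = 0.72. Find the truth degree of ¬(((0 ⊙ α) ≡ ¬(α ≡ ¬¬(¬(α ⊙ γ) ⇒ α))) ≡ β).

0 ⊙ α = max(0, 0.00 + 0.08 − 1) = max(0, -0.92) = 0.00
α ⊙ γ = max(0, 0.08 + 0.72 − 1) = max(0, -0.20) = 0.00
¬(α ⊙ γ) = 1 − 0.00 = 1.00
¬(α ⊙ γ) ⇒ α = min(1, 1 − 1.00 + 0.08) = min(1, 0.08) = 0.08
¬(¬(α ⊙ γ) ⇒ α) = 1 − 0.08 = 0.92
¬¬(¬(α ⊙ γ) ⇒ α) = 1 − 0.92 = 0.08
α ≡ ¬¬(¬(α ⊙ γ) ⇒ α) = 1 − |0.08 − 0.08| = 1 − 0.00 = 1.00
¬(α ≡ ¬¬(¬(α ⊙ γ) ⇒ α)) = 1 − 1.00 = 0.00
(0 ⊙ α) ≡ ¬(α ≡ ¬¬(¬(α ⊙ γ) ⇒ α)) = 1 − |0.00 − 0.00| = 1 − 0.00 = 1.00
((0 ⊙ α) ≡ ¬(α ≡ ¬¬(¬(α ⊙ γ) ⇒ α))) ≡ β = 1 − |1.00 − 0.11| = 1 − 0.89 = 0.11
¬(((0 ⊙ α) ≡ ¬(α ≡ ¬¬(¬(α ⊙ γ) ⇒ α))) ≡ β) = 1 − 0.11 = 0.89

0.89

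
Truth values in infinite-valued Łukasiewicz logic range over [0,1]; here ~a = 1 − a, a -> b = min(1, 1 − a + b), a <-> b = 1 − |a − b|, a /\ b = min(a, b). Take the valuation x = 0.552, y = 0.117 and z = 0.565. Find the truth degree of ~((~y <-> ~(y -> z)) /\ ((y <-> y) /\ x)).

~y = 1 − 0.117 = 0.883
y -> z = min(1, 1 − 0.117 + 0.565) = min(1, 1.448) = 1.000
~(y -> z) = 1 − 1.000 = 0.000
~y <-> ~(y -> z) = 1 − |0.883 − 0.000| = 1 − 0.883 = 0.117
y <-> y = 1 − |0.117 − 0.117| = 1 − 0.000 = 1.000
(y <-> y) /\ x = min(1.000, 0.552) = 0.552
(~y <-> ~(y -> z)) /\ ((y <-> y) /\ x) = min(0.117, 0.552) = 0.117
~((~y <-> ~(y -> z)) /\ ((y <-> y) /\ x)) = 1 − 0.117 = 0.883

0.883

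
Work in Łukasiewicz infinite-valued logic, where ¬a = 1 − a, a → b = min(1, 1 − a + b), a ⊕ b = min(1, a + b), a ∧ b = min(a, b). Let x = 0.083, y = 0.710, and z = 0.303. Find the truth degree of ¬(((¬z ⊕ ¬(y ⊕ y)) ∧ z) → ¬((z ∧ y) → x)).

0.083

¬z = 1 − 0.303 = 0.697
y ⊕ y = min(1, 0.710 + 0.710) = min(1, 1.420) = 1.000
¬(y ⊕ y) = 1 − 1.000 = 0.000
¬z ⊕ ¬(y ⊕ y) = min(1, 0.697 + 0.000) = min(1, 0.697) = 0.697
(¬z ⊕ ¬(y ⊕ y)) ∧ z = min(0.697, 0.303) = 0.303
z ∧ y = min(0.303, 0.710) = 0.303
(z ∧ y) → x = min(1, 1 − 0.303 + 0.083) = min(1, 0.780) = 0.780
¬((z ∧ y) → x) = 1 − 0.780 = 0.220
((¬z ⊕ ¬(y ⊕ y)) ∧ z) → ¬((z ∧ y) → x) = min(1, 1 − 0.303 + 0.220) = min(1, 0.917) = 0.917
¬(((¬z ⊕ ¬(y ⊕ y)) ∧ z) → ¬((z ∧ y) → x)) = 1 − 0.917 = 0.083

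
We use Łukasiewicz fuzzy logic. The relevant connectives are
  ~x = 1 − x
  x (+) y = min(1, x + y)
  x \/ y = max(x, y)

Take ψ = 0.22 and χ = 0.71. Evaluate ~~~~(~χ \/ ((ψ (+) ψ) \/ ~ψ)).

~χ = 1 − 0.71 = 0.29
ψ (+) ψ = min(1, 0.22 + 0.22) = min(1, 0.44) = 0.44
~ψ = 1 − 0.22 = 0.78
(ψ (+) ψ) \/ ~ψ = max(0.44, 0.78) = 0.78
~χ \/ ((ψ (+) ψ) \/ ~ψ) = max(0.29, 0.78) = 0.78
~(~χ \/ ((ψ (+) ψ) \/ ~ψ)) = 1 − 0.78 = 0.22
~~(~χ \/ ((ψ (+) ψ) \/ ~ψ)) = 1 − 0.22 = 0.78
~~~(~χ \/ ((ψ (+) ψ) \/ ~ψ)) = 1 − 0.78 = 0.22
~~~~(~χ \/ ((ψ (+) ψ) \/ ~ψ)) = 1 − 0.22 = 0.78

0.78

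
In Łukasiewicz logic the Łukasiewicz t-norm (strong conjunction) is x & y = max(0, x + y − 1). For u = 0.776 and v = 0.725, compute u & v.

u & v = max(0, 0.776 + 0.725 − 1) = max(0, 0.501) = 0.501
For comparison, the Gödel (minimum) t-norm min(x, y) would give 0.725.

0.501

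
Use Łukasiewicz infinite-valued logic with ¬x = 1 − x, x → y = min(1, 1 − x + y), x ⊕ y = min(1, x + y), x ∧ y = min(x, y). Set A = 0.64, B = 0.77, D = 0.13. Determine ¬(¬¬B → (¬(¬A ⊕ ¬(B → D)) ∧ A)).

0.77

¬B = 1 − 0.77 = 0.23
¬¬B = 1 − 0.23 = 0.77
¬A = 1 − 0.64 = 0.36
B → D = min(1, 1 − 0.77 + 0.13) = min(1, 0.36) = 0.36
¬(B → D) = 1 − 0.36 = 0.64
¬A ⊕ ¬(B → D) = min(1, 0.36 + 0.64) = min(1, 1.00) = 1.00
¬(¬A ⊕ ¬(B → D)) = 1 − 1.00 = 0.00
¬(¬A ⊕ ¬(B → D)) ∧ A = min(0.00, 0.64) = 0.00
¬¬B → (¬(¬A ⊕ ¬(B → D)) ∧ A) = min(1, 1 − 0.77 + 0.00) = min(1, 0.23) = 0.23
¬(¬¬B → (¬(¬A ⊕ ¬(B → D)) ∧ A)) = 1 − 0.23 = 0.77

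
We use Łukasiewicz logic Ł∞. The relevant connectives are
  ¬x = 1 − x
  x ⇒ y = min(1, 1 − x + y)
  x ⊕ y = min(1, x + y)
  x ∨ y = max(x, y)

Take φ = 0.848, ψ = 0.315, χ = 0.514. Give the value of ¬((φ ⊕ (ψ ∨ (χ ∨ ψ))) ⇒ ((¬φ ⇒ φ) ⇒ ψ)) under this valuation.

0.685

χ ∨ ψ = max(0.514, 0.315) = 0.514
ψ ∨ (χ ∨ ψ) = max(0.315, 0.514) = 0.514
φ ⊕ (ψ ∨ (χ ∨ ψ)) = min(1, 0.848 + 0.514) = min(1, 1.362) = 1.000
¬φ = 1 − 0.848 = 0.152
¬φ ⇒ φ = min(1, 1 − 0.152 + 0.848) = min(1, 1.696) = 1.000
(¬φ ⇒ φ) ⇒ ψ = min(1, 1 − 1.000 + 0.315) = min(1, 0.315) = 0.315
(φ ⊕ (ψ ∨ (χ ∨ ψ))) ⇒ ((¬φ ⇒ φ) ⇒ ψ) = min(1, 1 − 1.000 + 0.315) = min(1, 0.315) = 0.315
¬((φ ⊕ (ψ ∨ (χ ∨ ψ))) ⇒ ((¬φ ⇒ φ) ⇒ ψ)) = 1 − 0.315 = 0.685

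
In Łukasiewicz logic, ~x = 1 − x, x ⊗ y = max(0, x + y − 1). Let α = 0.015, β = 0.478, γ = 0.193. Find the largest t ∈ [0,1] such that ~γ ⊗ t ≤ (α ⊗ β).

~γ = 1 − 0.193 = 0.807
So the left factor is ~γ = 0.807.
α ⊗ β = max(0, 0.015 + 0.478 − 1) = max(0, -0.507) = 0.000
So the right-hand bound is α ⊗ β = 0.000.
The residuum of the Łukasiewicz t-norm gives the supremum: min(1, 1 − 0.807 + 0.000).
1 − 0.807 + 0.000 = 0.193, so t = min(1, 0.193) = 0.193.
Check: 0.807 ⊗ 0.193 = max(0, 0.000) = 0.000 ≤ 0.000.

0.193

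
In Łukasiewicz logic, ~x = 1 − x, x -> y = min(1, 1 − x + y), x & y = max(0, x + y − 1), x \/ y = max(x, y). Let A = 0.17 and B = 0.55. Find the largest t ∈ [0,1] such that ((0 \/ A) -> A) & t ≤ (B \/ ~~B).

0 \/ A = max(0.00, 0.17) = 0.17
(0 \/ A) -> A = min(1, 1 − 0.17 + 0.17) = min(1, 1.00) = 1.00
So the left factor is (0 \/ A) -> A = 1.00.
~B = 1 − 0.55 = 0.45
~~B = 1 − 0.45 = 0.55
B \/ ~~B = max(0.55, 0.55) = 0.55
So the right-hand bound is B \/ ~~B = 0.55.
The residuum of the Łukasiewicz t-norm gives the supremum: min(1, 1 − 1.00 + 0.55).
1 − 1.00 + 0.55 = 0.55, so t = min(1, 0.55) = 0.55.
Check: 1.00 & 0.55 = max(0, 0.55) = 0.55 ≤ 0.55.

0.55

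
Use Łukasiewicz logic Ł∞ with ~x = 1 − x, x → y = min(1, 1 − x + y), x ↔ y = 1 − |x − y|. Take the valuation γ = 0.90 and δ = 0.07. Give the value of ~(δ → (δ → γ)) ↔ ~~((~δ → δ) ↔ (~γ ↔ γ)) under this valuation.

0.06

δ → γ = min(1, 1 − 0.07 + 0.90) = min(1, 1.83) = 1.00
δ → (δ → γ) = min(1, 1 − 0.07 + 1.00) = min(1, 1.93) = 1.00
~(δ → (δ → γ)) = 1 − 1.00 = 0.00
~δ = 1 − 0.07 = 0.93
~δ → δ = min(1, 1 − 0.93 + 0.07) = min(1, 0.14) = 0.14
~γ = 1 − 0.90 = 0.10
~γ ↔ γ = 1 − |0.10 − 0.90| = 1 − 0.80 = 0.20
(~δ → δ) ↔ (~γ ↔ γ) = 1 − |0.14 − 0.20| = 1 − 0.06 = 0.94
~((~δ → δ) ↔ (~γ ↔ γ)) = 1 − 0.94 = 0.06
~~((~δ → δ) ↔ (~γ ↔ γ)) = 1 − 0.06 = 0.94
~(δ → (δ → γ)) ↔ ~~((~δ → δ) ↔ (~γ ↔ γ)) = 1 − |0.00 − 0.94| = 1 − 0.94 = 0.06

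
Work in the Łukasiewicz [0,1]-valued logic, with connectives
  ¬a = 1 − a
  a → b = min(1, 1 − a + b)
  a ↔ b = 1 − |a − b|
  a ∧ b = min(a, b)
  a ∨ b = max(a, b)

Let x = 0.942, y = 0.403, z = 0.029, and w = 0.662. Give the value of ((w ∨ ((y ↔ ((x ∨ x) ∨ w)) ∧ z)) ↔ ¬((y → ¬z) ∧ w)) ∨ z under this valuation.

x ∨ x = max(0.942, 0.942) = 0.942
(x ∨ x) ∨ w = max(0.942, 0.662) = 0.942
y ↔ ((x ∨ x) ∨ w) = 1 − |0.403 − 0.942| = 1 − 0.539 = 0.461
(y ↔ ((x ∨ x) ∨ w)) ∧ z = min(0.461, 0.029) = 0.029
w ∨ ((y ↔ ((x ∨ x) ∨ w)) ∧ z) = max(0.662, 0.029) = 0.662
¬z = 1 − 0.029 = 0.971
y → ¬z = min(1, 1 − 0.403 + 0.971) = min(1, 1.568) = 1.000
(y → ¬z) ∧ w = min(1.000, 0.662) = 0.662
¬((y → ¬z) ∧ w) = 1 − 0.662 = 0.338
(w ∨ ((y ↔ ((x ∨ x) ∨ w)) ∧ z)) ↔ ¬((y → ¬z) ∧ w) = 1 − |0.662 − 0.338| = 1 − 0.324 = 0.676
((w ∨ ((y ↔ ((x ∨ x) ∨ w)) ∧ z)) ↔ ¬((y → ¬z) ∧ w)) ∨ z = max(0.676, 0.029) = 0.676

0.676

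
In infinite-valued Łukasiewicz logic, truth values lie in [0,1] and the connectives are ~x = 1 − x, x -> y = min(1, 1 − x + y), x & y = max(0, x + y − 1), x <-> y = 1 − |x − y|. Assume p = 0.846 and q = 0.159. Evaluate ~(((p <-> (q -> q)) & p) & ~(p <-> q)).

q -> q = min(1, 1 − 0.159 + 0.159) = min(1, 1.000) = 1.000
p <-> (q -> q) = 1 − |0.846 − 1.000| = 1 − 0.154 = 0.846
(p <-> (q -> q)) & p = max(0, 0.846 + 0.846 − 1) = max(0, 0.692) = 0.692
p <-> q = 1 − |0.846 − 0.159| = 1 − 0.687 = 0.313
~(p <-> q) = 1 − 0.313 = 0.687
((p <-> (q -> q)) & p) & ~(p <-> q) = max(0, 0.692 + 0.687 − 1) = max(0, 0.379) = 0.379
~(((p <-> (q -> q)) & p) & ~(p <-> q)) = 1 − 0.379 = 0.621

0.621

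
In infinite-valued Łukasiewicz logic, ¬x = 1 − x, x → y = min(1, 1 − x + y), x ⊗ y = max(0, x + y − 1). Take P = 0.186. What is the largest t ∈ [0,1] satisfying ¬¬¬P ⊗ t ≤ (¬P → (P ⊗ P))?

0.372

¬P = 1 − 0.186 = 0.814
¬¬P = 1 − 0.814 = 0.186
¬¬¬P = 1 − 0.186 = 0.814
So the left factor is ¬¬¬P = 0.814.
P ⊗ P = max(0, 0.186 + 0.186 − 1) = max(0, -0.628) = 0.000
¬P → (P ⊗ P) = min(1, 1 − 0.814 + 0.000) = min(1, 0.186) = 0.186
So the right-hand bound is ¬P → (P ⊗ P) = 0.186.
The residuum of the Łukasiewicz t-norm gives the supremum: min(1, 1 − 0.814 + 0.186).
1 − 0.814 + 0.186 = 0.372, so t = min(1, 0.372) = 0.372.
Check: 0.814 ⊗ 0.372 = max(0, 0.186) = 0.186 ≤ 0.186.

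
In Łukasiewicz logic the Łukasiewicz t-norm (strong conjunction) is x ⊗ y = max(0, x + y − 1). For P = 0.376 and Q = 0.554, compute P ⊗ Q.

0.000

P ⊗ Q = max(0, 0.376 + 0.554 − 1) = max(0, -0.070) = 0.000
For comparison, the Gödel (minimum) t-norm min(x, y) would give 0.376.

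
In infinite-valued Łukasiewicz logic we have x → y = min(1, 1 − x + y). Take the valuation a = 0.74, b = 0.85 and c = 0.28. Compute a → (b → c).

0.69

b → c = min(1, 1 − 0.85 + 0.28) = min(1, 0.43) = 0.43
a → (b → c) = min(1, 1 − 0.74 + 0.43) = min(1, 0.69) = 0.69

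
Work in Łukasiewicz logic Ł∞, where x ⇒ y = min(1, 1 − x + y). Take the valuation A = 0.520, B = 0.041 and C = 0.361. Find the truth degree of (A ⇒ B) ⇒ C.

0.840

A ⇒ B = min(1, 1 − 0.520 + 0.041) = min(1, 0.521) = 0.521
(A ⇒ B) ⇒ C = min(1, 1 − 0.521 + 0.361) = min(1, 0.840) = 0.840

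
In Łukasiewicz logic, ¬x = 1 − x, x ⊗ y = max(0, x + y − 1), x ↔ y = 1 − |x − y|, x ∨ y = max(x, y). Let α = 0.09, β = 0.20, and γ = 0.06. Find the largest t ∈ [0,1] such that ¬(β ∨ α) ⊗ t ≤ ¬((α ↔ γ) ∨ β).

0.23

β ∨ α = max(0.20, 0.09) = 0.20
¬(β ∨ α) = 1 − 0.20 = 0.80
So the left factor is ¬(β ∨ α) = 0.80.
α ↔ γ = 1 − |0.09 − 0.06| = 1 − 0.03 = 0.97
(α ↔ γ) ∨ β = max(0.97, 0.20) = 0.97
¬((α ↔ γ) ∨ β) = 1 − 0.97 = 0.03
So the right-hand bound is ¬((α ↔ γ) ∨ β) = 0.03.
The residuum of the Łukasiewicz t-norm gives the supremum: min(1, 1 − 0.80 + 0.03).
1 − 0.80 + 0.03 = 0.23, so t = min(1, 0.23) = 0.23.
Check: 0.80 ⊗ 0.23 = max(0, 0.03) = 0.03 ≤ 0.03.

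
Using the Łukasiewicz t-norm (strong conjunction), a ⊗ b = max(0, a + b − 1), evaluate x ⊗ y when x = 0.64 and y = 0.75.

x ⊗ y = max(0, 0.64 + 0.75 − 1) = max(0, 0.39) = 0.39
For comparison, the Gödel (minimum) t-norm min(a, b) would give 0.64.

0.39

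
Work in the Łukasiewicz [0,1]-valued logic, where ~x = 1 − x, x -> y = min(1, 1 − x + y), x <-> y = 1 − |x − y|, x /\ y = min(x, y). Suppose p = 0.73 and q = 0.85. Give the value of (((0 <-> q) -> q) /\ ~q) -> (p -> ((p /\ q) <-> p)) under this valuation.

1.00

0 <-> q = 1 − |0.00 − 0.85| = 1 − 0.85 = 0.15
(0 <-> q) -> q = min(1, 1 − 0.15 + 0.85) = min(1, 1.70) = 1.00
~q = 1 − 0.85 = 0.15
((0 <-> q) -> q) /\ ~q = min(1.00, 0.15) = 0.15
p /\ q = min(0.73, 0.85) = 0.73
(p /\ q) <-> p = 1 − |0.73 − 0.73| = 1 − 0.00 = 1.00
p -> ((p /\ q) <-> p) = min(1, 1 − 0.73 + 1.00) = min(1, 1.27) = 1.00
(((0 <-> q) -> q) /\ ~q) -> (p -> ((p /\ q) <-> p)) = min(1, 1 − 0.15 + 1.00) = min(1, 1.85) = 1.00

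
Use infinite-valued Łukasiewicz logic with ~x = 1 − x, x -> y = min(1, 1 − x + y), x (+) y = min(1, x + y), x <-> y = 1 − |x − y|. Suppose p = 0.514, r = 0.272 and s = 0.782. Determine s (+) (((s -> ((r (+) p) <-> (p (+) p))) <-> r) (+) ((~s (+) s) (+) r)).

1.000

r (+) p = min(1, 0.272 + 0.514) = min(1, 0.786) = 0.786
p (+) p = min(1, 0.514 + 0.514) = min(1, 1.028) = 1.000
(r (+) p) <-> (p (+) p) = 1 − |0.786 − 1.000| = 1 − 0.214 = 0.786
s -> ((r (+) p) <-> (p (+) p)) = min(1, 1 − 0.782 + 0.786) = min(1, 1.004) = 1.000
(s -> ((r (+) p) <-> (p (+) p))) <-> r = 1 − |1.000 − 0.272| = 1 − 0.728 = 0.272
~s = 1 − 0.782 = 0.218
~s (+) s = min(1, 0.218 + 0.782) = min(1, 1.000) = 1.000
(~s (+) s) (+) r = min(1, 1.000 + 0.272) = min(1, 1.272) = 1.000
((s -> ((r (+) p) <-> (p (+) p))) <-> r) (+) ((~s (+) s) (+) r) = min(1, 0.272 + 1.000) = min(1, 1.272) = 1.000
s (+) (((s -> ((r (+) p) <-> (p (+) p))) <-> r) (+) ((~s (+) s) (+) r)) = min(1, 0.782 + 1.000) = min(1, 1.782) = 1.000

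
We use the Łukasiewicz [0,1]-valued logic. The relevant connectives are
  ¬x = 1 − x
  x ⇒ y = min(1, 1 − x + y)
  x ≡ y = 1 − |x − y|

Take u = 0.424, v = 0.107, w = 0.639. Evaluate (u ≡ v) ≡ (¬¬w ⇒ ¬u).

u ≡ v = 1 − |0.424 − 0.107| = 1 − 0.317 = 0.683
¬w = 1 − 0.639 = 0.361
¬¬w = 1 − 0.361 = 0.639
¬u = 1 − 0.424 = 0.576
¬¬w ⇒ ¬u = min(1, 1 − 0.639 + 0.576) = min(1, 0.937) = 0.937
(u ≡ v) ≡ (¬¬w ⇒ ¬u) = 1 − |0.683 − 0.937| = 1 − 0.254 = 0.746

0.746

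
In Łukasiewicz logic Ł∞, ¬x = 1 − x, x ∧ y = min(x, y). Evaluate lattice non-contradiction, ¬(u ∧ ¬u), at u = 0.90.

¬u = 1 − 0.90 = 0.10
u ∧ ¬u = min(0.90, 0.10) = 0.10
¬(u ∧ ¬u) = 1 − 0.10 = 0.90
(The value 0.90 < 1 shows this instance is not satisfied; not a Ł∞-tautology — its value is 1 − min(a, 1−a).)

0.90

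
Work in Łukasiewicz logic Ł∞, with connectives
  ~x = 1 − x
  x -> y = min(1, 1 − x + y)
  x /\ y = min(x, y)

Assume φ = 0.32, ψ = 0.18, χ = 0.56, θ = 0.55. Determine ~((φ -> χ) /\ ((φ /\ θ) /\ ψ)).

0.82

φ -> χ = min(1, 1 − 0.32 + 0.56) = min(1, 1.24) = 1.00
φ /\ θ = min(0.32, 0.55) = 0.32
(φ /\ θ) /\ ψ = min(0.32, 0.18) = 0.18
(φ -> χ) /\ ((φ /\ θ) /\ ψ) = min(1.00, 0.18) = 0.18
~((φ -> χ) /\ ((φ /\ θ) /\ ψ)) = 1 − 0.18 = 0.82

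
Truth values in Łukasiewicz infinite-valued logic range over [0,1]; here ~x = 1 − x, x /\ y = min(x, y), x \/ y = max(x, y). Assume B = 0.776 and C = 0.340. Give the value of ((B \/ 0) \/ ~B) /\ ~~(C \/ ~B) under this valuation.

B \/ 0 = max(0.776, 0.000) = 0.776
~B = 1 − 0.776 = 0.224
(B \/ 0) \/ ~B = max(0.776, 0.224) = 0.776
C \/ ~B = max(0.340, 0.224) = 0.340
~(C \/ ~B) = 1 − 0.340 = 0.660
~~(C \/ ~B) = 1 − 0.660 = 0.340
((B \/ 0) \/ ~B) /\ ~~(C \/ ~B) = min(0.776, 0.340) = 0.340

0.340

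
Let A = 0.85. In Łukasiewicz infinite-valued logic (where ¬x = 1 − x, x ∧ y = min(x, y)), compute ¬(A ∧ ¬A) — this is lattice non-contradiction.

0.85

¬A = 1 − 0.85 = 0.15
A ∧ ¬A = min(0.85, 0.15) = 0.15
¬(A ∧ ¬A) = 1 − 0.15 = 0.85
(The value 0.85 < 1 shows this instance is not satisfied; not a Ł∞-tautology — its value is 1 − min(a, 1−a).)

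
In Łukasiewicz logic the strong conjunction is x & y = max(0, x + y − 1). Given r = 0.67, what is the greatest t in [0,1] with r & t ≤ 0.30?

0.63

The residuum of the Łukasiewicz t-norm gives the supremum: min(1, 1 − 0.67 + 0.30).
1 − 0.67 + 0.30 = 0.63, so t = min(1, 0.63) = 0.63.
Check: 0.67 & 0.63 = max(0, 0.30) = 0.30 ≤ 0.30.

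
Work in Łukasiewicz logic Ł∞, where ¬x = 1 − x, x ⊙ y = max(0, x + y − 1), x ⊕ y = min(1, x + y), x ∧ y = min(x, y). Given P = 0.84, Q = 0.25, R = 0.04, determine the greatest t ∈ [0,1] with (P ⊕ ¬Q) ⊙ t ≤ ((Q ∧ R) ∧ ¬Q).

¬Q = 1 − 0.25 = 0.75
P ⊕ ¬Q = min(1, 0.84 + 0.75) = min(1, 1.59) = 1.00
So the left factor is P ⊕ ¬Q = 1.00.
Q ∧ R = min(0.25, 0.04) = 0.04
(Q ∧ R) ∧ ¬Q = min(0.04, 0.75) = 0.04
So the right-hand bound is (Q ∧ R) ∧ ¬Q = 0.04.
The residuum of the Łukasiewicz t-norm gives the supremum: min(1, 1 − 1.00 + 0.04).
1 − 1.00 + 0.04 = 0.04, so t = min(1, 0.04) = 0.04.
Check: 1.00 ⊙ 0.04 = max(0, 0.04) = 0.04 ≤ 0.04.

0.04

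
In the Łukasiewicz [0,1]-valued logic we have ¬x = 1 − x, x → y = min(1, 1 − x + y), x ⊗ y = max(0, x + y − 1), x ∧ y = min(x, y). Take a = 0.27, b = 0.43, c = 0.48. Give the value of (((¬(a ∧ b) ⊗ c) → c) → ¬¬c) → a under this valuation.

a ∧ b = min(0.27, 0.43) = 0.27
¬(a ∧ b) = 1 − 0.27 = 0.73
¬(a ∧ b) ⊗ c = max(0, 0.73 + 0.48 − 1) = max(0, 0.21) = 0.21
(¬(a ∧ b) ⊗ c) → c = min(1, 1 − 0.21 + 0.48) = min(1, 1.27) = 1.00
¬c = 1 − 0.48 = 0.52
¬¬c = 1 − 0.52 = 0.48
((¬(a ∧ b) ⊗ c) → c) → ¬¬c = min(1, 1 − 1.00 + 0.48) = min(1, 0.48) = 0.48
(((¬(a ∧ b) ⊗ c) → c) → ¬¬c) → a = min(1, 1 − 0.48 + 0.27) = min(1, 0.79) = 0.79

0.79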